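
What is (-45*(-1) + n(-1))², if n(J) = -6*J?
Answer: 2601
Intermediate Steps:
(-45*(-1) + n(-1))² = (-45*(-1) - 6*(-1))² = (45 + 6)² = 51² = 2601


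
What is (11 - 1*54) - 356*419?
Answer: -149207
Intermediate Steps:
(11 - 1*54) - 356*419 = (11 - 54) - 149164 = -43 - 149164 = -149207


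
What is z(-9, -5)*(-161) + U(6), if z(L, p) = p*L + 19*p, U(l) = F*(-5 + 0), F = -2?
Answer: 8060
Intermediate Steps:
U(l) = 10 (U(l) = -2*(-5 + 0) = -2*(-5) = 10)
z(L, p) = 19*p + L*p (z(L, p) = L*p + 19*p = 19*p + L*p)
z(-9, -5)*(-161) + U(6) = -5*(19 - 9)*(-161) + 10 = -5*10*(-161) + 10 = -50*(-161) + 10 = 8050 + 10 = 8060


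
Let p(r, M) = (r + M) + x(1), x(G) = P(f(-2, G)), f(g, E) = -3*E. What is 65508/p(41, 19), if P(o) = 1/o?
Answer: 196524/179 ≈ 1097.9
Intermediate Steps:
P(o) = 1/o
x(G) = -1/(3*G) (x(G) = 1/(-3*G) = -1/(3*G))
p(r, M) = -1/3 + M + r (p(r, M) = (r + M) - 1/3/1 = (M + r) - 1/3*1 = (M + r) - 1/3 = -1/3 + M + r)
65508/p(41, 19) = 65508/(-1/3 + 19 + 41) = 65508/(179/3) = 65508*(3/179) = 196524/179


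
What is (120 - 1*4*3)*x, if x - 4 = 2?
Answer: 648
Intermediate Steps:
x = 6 (x = 4 + 2 = 6)
(120 - 1*4*3)*x = (120 - 1*4*3)*6 = (120 - 4*3)*6 = (120 - 12)*6 = 108*6 = 648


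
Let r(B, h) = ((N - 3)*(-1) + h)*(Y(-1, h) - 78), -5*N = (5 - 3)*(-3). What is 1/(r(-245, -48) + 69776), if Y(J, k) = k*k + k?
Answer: -5/154238 ≈ -3.2417e-5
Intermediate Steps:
N = 6/5 (N = -(5 - 3)*(-3)/5 = -2*(-3)/5 = -⅕*(-6) = 6/5 ≈ 1.2000)
Y(J, k) = k + k² (Y(J, k) = k² + k = k + k²)
r(B, h) = (-78 + h*(1 + h))*(9/5 + h) (r(B, h) = ((6/5 - 3)*(-1) + h)*(h*(1 + h) - 78) = (-9/5*(-1) + h)*(-78 + h*(1 + h)) = (9/5 + h)*(-78 + h*(1 + h)) = (-78 + h*(1 + h))*(9/5 + h))
1/(r(-245, -48) + 69776) = 1/((-702/5 + (-48)³ - 381/5*(-48) + (14/5)*(-48)²) + 69776) = 1/((-702/5 - 110592 + 18288/5 + (14/5)*2304) + 69776) = 1/((-702/5 - 110592 + 18288/5 + 32256/5) + 69776) = 1/(-503118/5 + 69776) = 1/(-154238/5) = -5/154238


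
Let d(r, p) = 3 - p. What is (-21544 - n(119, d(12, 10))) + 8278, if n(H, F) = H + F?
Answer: -13378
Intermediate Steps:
n(H, F) = F + H
(-21544 - n(119, d(12, 10))) + 8278 = (-21544 - ((3 - 1*10) + 119)) + 8278 = (-21544 - ((3 - 10) + 119)) + 8278 = (-21544 - (-7 + 119)) + 8278 = (-21544 - 1*112) + 8278 = (-21544 - 112) + 8278 = -21656 + 8278 = -13378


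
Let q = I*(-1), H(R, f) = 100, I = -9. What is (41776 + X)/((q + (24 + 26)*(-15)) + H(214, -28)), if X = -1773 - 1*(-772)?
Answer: -40775/641 ≈ -63.612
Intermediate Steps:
X = -1001 (X = -1773 + 772 = -1001)
q = 9 (q = -9*(-1) = 9)
(41776 + X)/((q + (24 + 26)*(-15)) + H(214, -28)) = (41776 - 1001)/((9 + (24 + 26)*(-15)) + 100) = 40775/((9 + 50*(-15)) + 100) = 40775/((9 - 750) + 100) = 40775/(-741 + 100) = 40775/(-641) = 40775*(-1/641) = -40775/641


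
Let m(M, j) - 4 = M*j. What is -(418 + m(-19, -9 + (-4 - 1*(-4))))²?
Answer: -351649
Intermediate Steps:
m(M, j) = 4 + M*j
-(418 + m(-19, -9 + (-4 - 1*(-4))))² = -(418 + (4 - 19*(-9 + (-4 - 1*(-4)))))² = -(418 + (4 - 19*(-9 + (-4 + 4))))² = -(418 + (4 - 19*(-9 + 0)))² = -(418 + (4 - 19*(-9)))² = -(418 + (4 + 171))² = -(418 + 175)² = -1*593² = -1*351649 = -351649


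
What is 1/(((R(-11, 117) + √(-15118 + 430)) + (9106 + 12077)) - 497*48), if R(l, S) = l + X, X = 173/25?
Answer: -557725/1496134443 - 2500*I*√102/1496134443 ≈ -0.00037278 - 1.6876e-5*I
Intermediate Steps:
X = 173/25 (X = 173*(1/25) = 173/25 ≈ 6.9200)
R(l, S) = 173/25 + l (R(l, S) = l + 173/25 = 173/25 + l)
1/(((R(-11, 117) + √(-15118 + 430)) + (9106 + 12077)) - 497*48) = 1/((((173/25 - 11) + √(-15118 + 430)) + (9106 + 12077)) - 497*48) = 1/(((-102/25 + √(-14688)) + 21183) - 23856) = 1/(((-102/25 + 12*I*√102) + 21183) - 23856) = 1/((529473/25 + 12*I*√102) - 23856) = 1/(-66927/25 + 12*I*√102)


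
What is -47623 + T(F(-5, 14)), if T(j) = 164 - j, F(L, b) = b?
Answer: -47473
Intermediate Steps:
-47623 + T(F(-5, 14)) = -47623 + (164 - 1*14) = -47623 + (164 - 14) = -47623 + 150 = -47473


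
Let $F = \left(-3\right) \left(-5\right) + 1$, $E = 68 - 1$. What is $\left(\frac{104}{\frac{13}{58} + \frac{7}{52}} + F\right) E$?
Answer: $\frac{11087696}{541} \approx 20495.0$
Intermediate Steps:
$E = 67$ ($E = 68 - 1 = 67$)
$F = 16$ ($F = 15 + 1 = 16$)
$\left(\frac{104}{\frac{13}{58} + \frac{7}{52}} + F\right) E = \left(\frac{104}{\frac{13}{58} + \frac{7}{52}} + 16\right) 67 = \left(\frac{104}{\frac{541}{1508}} + 16\right) 67 = \left(104 \cdot \frac{1508}{541} + 16\right) 67 = \left(\frac{156832}{541} + 16\right) 67 = \frac{165488}{541} \cdot 67 = \frac{11087696}{541}$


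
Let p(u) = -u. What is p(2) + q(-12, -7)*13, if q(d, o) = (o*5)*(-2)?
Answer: 908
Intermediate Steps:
q(d, o) = -10*o (q(d, o) = (5*o)*(-2) = -10*o)
p(2) + q(-12, -7)*13 = -1*2 - 10*(-7)*13 = -2 + 70*13 = -2 + 910 = 908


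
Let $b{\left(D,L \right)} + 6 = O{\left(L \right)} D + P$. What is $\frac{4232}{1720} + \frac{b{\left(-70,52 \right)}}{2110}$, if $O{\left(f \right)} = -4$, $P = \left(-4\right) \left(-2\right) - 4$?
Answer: $\frac{117596}{45365} \approx 2.5922$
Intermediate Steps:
$P = 4$ ($P = 8 - 4 = 4$)
$b{\left(D,L \right)} = -2 - 4 D$ ($b{\left(D,L \right)} = -6 - \left(-4 + 4 D\right) = -2 - 4 D$)
$\frac{4232}{1720} + \frac{b{\left(-70,52 \right)}}{2110} = \frac{4232}{1720} + \frac{-2 - -280}{2110} = 4232 \cdot \frac{1}{1720} + \left(-2 + 280\right) \frac{1}{2110} = \frac{529}{215} + 278 \cdot \frac{1}{2110} = \frac{529}{215} + \frac{139}{1055} = \frac{117596}{45365}$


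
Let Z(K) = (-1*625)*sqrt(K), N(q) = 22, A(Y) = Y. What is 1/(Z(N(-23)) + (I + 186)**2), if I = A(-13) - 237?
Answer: 2048/4091733 + 625*sqrt(22)/8183466 ≈ 0.00085874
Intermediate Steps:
I = -250 (I = -13 - 237 = -250)
Z(K) = -625*sqrt(K)
1/(Z(N(-23)) + (I + 186)**2) = 1/(-625*sqrt(22) + (-250 + 186)**2) = 1/(-625*sqrt(22) + (-64)**2) = 1/(-625*sqrt(22) + 4096) = 1/(4096 - 625*sqrt(22))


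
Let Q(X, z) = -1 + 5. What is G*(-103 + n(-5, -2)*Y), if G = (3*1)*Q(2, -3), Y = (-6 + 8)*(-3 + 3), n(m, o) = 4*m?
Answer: -1236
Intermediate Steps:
Q(X, z) = 4
Y = 0 (Y = 2*0 = 0)
G = 12 (G = (3*1)*4 = 3*4 = 12)
G*(-103 + n(-5, -2)*Y) = 12*(-103 + (4*(-5))*0) = 12*(-103 - 20*0) = 12*(-103 + 0) = 12*(-103) = -1236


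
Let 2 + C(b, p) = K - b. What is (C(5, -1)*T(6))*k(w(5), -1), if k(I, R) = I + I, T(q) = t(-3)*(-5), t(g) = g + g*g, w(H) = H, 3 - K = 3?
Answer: 2100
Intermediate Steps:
K = 0 (K = 3 - 1*3 = 3 - 3 = 0)
C(b, p) = -2 - b (C(b, p) = -2 + (0 - b) = -2 - b)
t(g) = g + g**2
T(q) = -30 (T(q) = -3*(1 - 3)*(-5) = -3*(-2)*(-5) = 6*(-5) = -30)
k(I, R) = 2*I
(C(5, -1)*T(6))*k(w(5), -1) = ((-2 - 1*5)*(-30))*(2*5) = ((-2 - 5)*(-30))*10 = -7*(-30)*10 = 210*10 = 2100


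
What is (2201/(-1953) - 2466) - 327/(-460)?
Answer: -71476739/28980 ≈ -2466.4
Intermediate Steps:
(2201/(-1953) - 2466) - 327/(-460) = (2201*(-1/1953) - 2466) - 327*(-1/460) = (-71/63 - 2466) + 327/460 = -155429/63 + 327/460 = -71476739/28980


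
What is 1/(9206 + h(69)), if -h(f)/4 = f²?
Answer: -1/9838 ≈ -0.00010165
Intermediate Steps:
h(f) = -4*f²
1/(9206 + h(69)) = 1/(9206 - 4*69²) = 1/(9206 - 4*4761) = 1/(9206 - 19044) = 1/(-9838) = -1/9838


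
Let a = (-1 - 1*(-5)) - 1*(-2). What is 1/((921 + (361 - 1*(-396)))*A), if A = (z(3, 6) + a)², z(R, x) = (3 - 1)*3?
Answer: 1/241632 ≈ 4.1385e-6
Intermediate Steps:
z(R, x) = 6 (z(R, x) = 2*3 = 6)
a = 6 (a = (-1 + 5) + 2 = 4 + 2 = 6)
A = 144 (A = (6 + 6)² = 12² = 144)
1/((921 + (361 - 1*(-396)))*A) = 1/((921 + (361 - 1*(-396)))*144) = (1/144)/(921 + (361 + 396)) = (1/144)/(921 + 757) = (1/144)/1678 = (1/1678)*(1/144) = 1/241632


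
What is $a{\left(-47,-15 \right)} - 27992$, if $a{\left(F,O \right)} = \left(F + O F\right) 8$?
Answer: $-22728$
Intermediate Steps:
$a{\left(F,O \right)} = 8 F + 8 F O$ ($a{\left(F,O \right)} = \left(F + F O\right) 8 = 8 F + 8 F O$)
$a{\left(-47,-15 \right)} - 27992 = 8 \left(-47\right) \left(1 - 15\right) - 27992 = 8 \left(-47\right) \left(-14\right) - 27992 = 5264 - 27992 = -22728$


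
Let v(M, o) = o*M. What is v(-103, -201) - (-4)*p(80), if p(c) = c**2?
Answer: 46303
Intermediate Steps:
v(M, o) = M*o
v(-103, -201) - (-4)*p(80) = -103*(-201) - (-4)*80**2 = 20703 - (-4)*6400 = 20703 - 1*(-25600) = 20703 + 25600 = 46303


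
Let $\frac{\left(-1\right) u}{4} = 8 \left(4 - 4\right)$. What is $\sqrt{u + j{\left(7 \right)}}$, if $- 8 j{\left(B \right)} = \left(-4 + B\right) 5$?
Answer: $\frac{i \sqrt{30}}{4} \approx 1.3693 i$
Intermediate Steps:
$j{\left(B \right)} = \frac{5}{2} - \frac{5 B}{8}$ ($j{\left(B \right)} = - \frac{\left(-4 + B\right) 5}{8} = - \frac{-20 + 5 B}{8} = \frac{5}{2} - \frac{5 B}{8}$)
$u = 0$ ($u = - 4 \cdot 8 \left(4 - 4\right) = - 4 \cdot 8 \cdot 0 = \left(-4\right) 0 = 0$)
$\sqrt{u + j{\left(7 \right)}} = \sqrt{0 + \left(\frac{5}{2} - \frac{35}{8}\right)} = \sqrt{0 - \frac{15}{8}} = \sqrt{- \frac{15}{8}} = \frac{i \sqrt{30}}{4}$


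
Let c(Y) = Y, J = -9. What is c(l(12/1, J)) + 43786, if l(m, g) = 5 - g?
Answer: 43800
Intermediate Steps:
c(l(12/1, J)) + 43786 = (5 - 1*(-9)) + 43786 = (5 + 9) + 43786 = 14 + 43786 = 43800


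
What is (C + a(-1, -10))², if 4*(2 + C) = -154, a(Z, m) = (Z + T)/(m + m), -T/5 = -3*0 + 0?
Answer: 654481/400 ≈ 1636.2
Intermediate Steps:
T = 0 (T = -5*(-3*0 + 0) = -5*(0 + 0) = -5*0 = 0)
a(Z, m) = Z/(2*m) (a(Z, m) = (Z + 0)/(m + m) = Z/((2*m)) = Z*(1/(2*m)) = Z/(2*m))
C = -81/2 (C = -2 + (¼)*(-154) = -2 - 77/2 = -81/2 ≈ -40.500)
(C + a(-1, -10))² = (-81/2 + (½)*(-1)/(-10))² = (-81/2 + (½)*(-1)*(-⅒))² = (-81/2 + 1/20)² = (-809/20)² = 654481/400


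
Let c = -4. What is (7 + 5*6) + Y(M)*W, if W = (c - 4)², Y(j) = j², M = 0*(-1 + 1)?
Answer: 37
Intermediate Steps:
M = 0 (M = 0*0 = 0)
W = 64 (W = (-4 - 4)² = (-8)² = 64)
(7 + 5*6) + Y(M)*W = (7 + 5*6) + 0²*64 = (7 + 30) + 0*64 = 37 + 0 = 37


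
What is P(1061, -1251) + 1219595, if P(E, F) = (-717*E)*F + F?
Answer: 952900331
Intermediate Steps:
P(E, F) = F - 717*E*F (P(E, F) = -717*E*F + F = F - 717*E*F)
P(1061, -1251) + 1219595 = -1251*(1 - 717*1061) + 1219595 = -1251*(1 - 760737) + 1219595 = -1251*(-760736) + 1219595 = 951680736 + 1219595 = 952900331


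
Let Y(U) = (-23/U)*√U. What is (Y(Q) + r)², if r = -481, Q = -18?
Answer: 4163969/18 - 11063*I*√2/3 ≈ 2.3133e+5 - 5215.1*I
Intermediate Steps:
Y(U) = -23/√U
(Y(Q) + r)² = (-(-23)*I*√2/6 - 481)² = (23*I*√2/6 - 481)² = (-481 + 23*I*√2/6)²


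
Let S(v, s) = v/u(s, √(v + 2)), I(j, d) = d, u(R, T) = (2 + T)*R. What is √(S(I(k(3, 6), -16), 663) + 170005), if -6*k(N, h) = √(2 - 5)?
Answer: √(170005 - 16/(1326 + 663*I*√14)) ≈ 412.32 + 0.e-5*I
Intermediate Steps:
u(R, T) = R*(2 + T)
k(N, h) = -I*√3/6 (k(N, h) = -√(2 - 5)/6 = -I*√3/6)
S(v, s) = v/(s*(2 + √(2 + v))) (S(v, s) = v/((s*(2 + √(v + 2)))) = v/((s*(2 + √(2 + v)))) = v*(1/(s*(2 + √(2 + v)))) = v/(s*(2 + √(2 + v))))
√(S(I(k(3, 6), -16), 663) + 170005) = √(-16/(663*(2 + √(2 - 16))) + 170005) = √(-16*1/663/(2 + √(-14)) + 170005) = √(-16*1/663/(2 + I*√14) + 170005) = √(-16/(663*(2 + I*√14)) + 170005) = √(170005 - 16/(663*(2 + I*√14)))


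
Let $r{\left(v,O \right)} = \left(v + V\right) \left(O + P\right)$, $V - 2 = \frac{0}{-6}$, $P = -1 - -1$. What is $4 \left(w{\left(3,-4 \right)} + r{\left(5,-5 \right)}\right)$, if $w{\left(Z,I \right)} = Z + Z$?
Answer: $-116$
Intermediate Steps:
$w{\left(Z,I \right)} = 2 Z$
$P = 0$ ($P = -1 + 1 = 0$)
$V = 2$ ($V = 2 + \frac{0}{-6} = 2 + 0 \left(- \frac{1}{6}\right) = 2 + 0 = 2$)
$r{\left(v,O \right)} = O \left(2 + v\right)$ ($r{\left(v,O \right)} = \left(v + 2\right) \left(O + 0\right) = \left(2 + v\right) O = O \left(2 + v\right)$)
$4 \left(w{\left(3,-4 \right)} + r{\left(5,-5 \right)}\right) = 4 \left(2 \cdot 3 - 5 \left(2 + 5\right)\right) = 4 \left(6 - 35\right) = 4 \left(-29\right) = -116$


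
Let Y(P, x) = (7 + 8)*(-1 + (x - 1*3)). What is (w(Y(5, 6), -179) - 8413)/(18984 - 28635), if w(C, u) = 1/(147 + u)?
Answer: 89739/102944 ≈ 0.87173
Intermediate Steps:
Y(P, x) = -60 + 15*x (Y(P, x) = 15*(-1 + (x - 3)) = 15*(-1 + (-3 + x)) = 15*(-4 + x) = -60 + 15*x)
(w(Y(5, 6), -179) - 8413)/(18984 - 28635) = (1/(147 - 179) - 8413)/(18984 - 28635) = (1/(-32) - 8413)/(-9651) = (-1/32 - 8413)*(-1/9651) = -269217/32*(-1/9651) = 89739/102944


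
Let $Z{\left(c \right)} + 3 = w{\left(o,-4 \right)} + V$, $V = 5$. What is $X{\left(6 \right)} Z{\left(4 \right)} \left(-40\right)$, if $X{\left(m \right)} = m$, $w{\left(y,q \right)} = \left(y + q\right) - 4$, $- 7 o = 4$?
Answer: $\frac{11040}{7} \approx 1577.1$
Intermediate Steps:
$o = - \frac{4}{7}$ ($o = \left(- \frac{1}{7}\right) 4 = - \frac{4}{7} \approx -0.57143$)
$w{\left(y,q \right)} = -4 + q + y$ ($w{\left(y,q \right)} = \left(q + y\right) - 4 = -4 + q + y$)
$Z{\left(c \right)} = - \frac{46}{7}$ ($Z{\left(c \right)} = -3 + \left(\left(-4 - 4 - \frac{4}{7}\right) + 5\right) = -3 + \left(- \frac{60}{7} + 5\right) = -3 - \frac{25}{7} = - \frac{46}{7}$)
$X{\left(6 \right)} Z{\left(4 \right)} \left(-40\right) = 6 \left(- \frac{46}{7}\right) \left(-40\right) = \left(- \frac{276}{7}\right) \left(-40\right) = \frac{11040}{7}$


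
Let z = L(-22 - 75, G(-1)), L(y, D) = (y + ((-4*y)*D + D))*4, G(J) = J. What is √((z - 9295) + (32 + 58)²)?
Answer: I*√3139 ≈ 56.027*I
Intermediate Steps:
L(y, D) = 4*D + 4*y - 16*D*y (L(y, D) = (y + (-4*D*y + D))*4 = (y + (D - 4*D*y))*4 = (D + y - 4*D*y)*4 = 4*D + 4*y - 16*D*y)
z = -1944 (z = 4*(-1) + 4*(-22 - 75) - 16*(-1)*(-22 - 75) = -4 + 4*(-97) - 16*(-1)*(-97) = -4 - 388 - 1552 = -1944)
√((z - 9295) + (32 + 58)²) = √((-1944 - 9295) + (32 + 58)²) = √(-11239 + 90²) = √(-11239 + 8100) = √(-3139) = I*√3139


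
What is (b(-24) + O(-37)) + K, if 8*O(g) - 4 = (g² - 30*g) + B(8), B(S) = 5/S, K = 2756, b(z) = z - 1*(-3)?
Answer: 194909/64 ≈ 3045.5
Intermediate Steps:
b(z) = 3 + z (b(z) = z + 3 = 3 + z)
O(g) = 37/64 - 15*g/4 + g²/8 (O(g) = ½ + ((g² - 30*g) + 5/8)/8 = ½ + (5/8 + g² - 30*g)/8 = ½ + (5/64 - 15*g/4 + g²/8) = 37/64 - 15*g/4 + g²/8)
(b(-24) + O(-37)) + K = ((3 - 24) + (37/64 - 15/4*(-37) + (⅛)*(-37)²)) + 2756 = (-21 + (37/64 + 555/4 + (⅛)*1369)) + 2756 = (-21 + (37/64 + 555/4 + 1369/8)) + 2756 = (-21 + 19869/64) + 2756 = 18525/64 + 2756 = 194909/64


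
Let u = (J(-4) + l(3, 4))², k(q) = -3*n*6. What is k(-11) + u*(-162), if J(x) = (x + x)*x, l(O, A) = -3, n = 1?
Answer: -136260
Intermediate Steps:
J(x) = 2*x² (J(x) = (2*x)*x = 2*x²)
k(q) = -18 (k(q) = -3*1*6 = -3*6 = -18)
u = 841 (u = (2*(-4)² - 3)² = (2*16 - 3)² = (32 - 3)² = 29² = 841)
k(-11) + u*(-162) = -18 + 841*(-162) = -18 - 136242 = -136260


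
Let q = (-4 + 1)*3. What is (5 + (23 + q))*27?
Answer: 513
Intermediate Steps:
q = -9 (q = -3*3 = -9)
(5 + (23 + q))*27 = (5 + (23 - 9))*27 = (5 + 14)*27 = 19*27 = 513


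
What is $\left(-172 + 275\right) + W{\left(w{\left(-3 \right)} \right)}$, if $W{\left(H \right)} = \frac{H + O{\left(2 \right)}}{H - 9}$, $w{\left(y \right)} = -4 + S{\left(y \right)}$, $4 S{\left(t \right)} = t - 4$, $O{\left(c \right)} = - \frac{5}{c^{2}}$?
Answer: $\frac{6105}{59} \approx 103.47$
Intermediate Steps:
$O{\left(c \right)} = - \frac{5}{c^{2}}$
$S{\left(t \right)} = -1 + \frac{t}{4}$ ($S{\left(t \right)} = \frac{t - 4}{4} = \frac{-4 + t}{4} = -1 + \frac{t}{4}$)
$w{\left(y \right)} = -5 + \frac{y}{4}$ ($w{\left(y \right)} = -4 + \left(-1 + \frac{y}{4}\right) = -5 + \frac{y}{4}$)
$W{\left(H \right)} = \frac{- \frac{5}{4} + H}{-9 + H}$ ($W{\left(H \right)} = \frac{H - \frac{5}{4}}{H - 9} = \frac{H - \frac{5}{4}}{-9 + H} = \frac{- \frac{5}{4} + H}{-9 + H}$)
$\left(-172 + 275\right) + W{\left(w{\left(-3 \right)} \right)} = \left(-172 + 275\right) + \frac{- \frac{5}{4} + \left(-5 + \frac{1}{4} \left(-3\right)\right)}{-9 + \left(-5 + \frac{1}{4} \left(-3\right)\right)} = 103 + \frac{- \frac{5}{4} - \frac{23}{4}}{-9 - \frac{23}{4}} = 103 + \frac{1}{- \frac{59}{4}} \left(-7\right) = 103 - - \frac{28}{59} = 103 + \frac{28}{59} = \frac{6105}{59}$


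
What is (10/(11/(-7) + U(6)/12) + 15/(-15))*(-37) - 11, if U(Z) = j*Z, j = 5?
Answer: -4842/13 ≈ -372.46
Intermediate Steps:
U(Z) = 5*Z
(10/(11/(-7) + U(6)/12) + 15/(-15))*(-37) - 11 = (10/(11/(-7) + (5*6)/12) + 15/(-15))*(-37) - 11 = (10/(11*(-1/7) + 30*(1/12)) + 15*(-1/15))*(-37) - 11 = (10/(-11/7 + 5/2) - 1)*(-37) - 11 = (10/(13/14) - 1)*(-37) - 11 = (10*(14/13) - 1)*(-37) - 11 = (140/13 - 1)*(-37) - 11 = (127/13)*(-37) - 11 = -4699/13 - 11 = -4842/13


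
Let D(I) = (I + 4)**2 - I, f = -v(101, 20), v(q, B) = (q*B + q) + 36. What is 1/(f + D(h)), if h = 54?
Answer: 1/1153 ≈ 0.00086730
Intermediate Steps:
v(q, B) = 36 + q + B*q (v(q, B) = (B*q + q) + 36 = (q + B*q) + 36 = 36 + q + B*q)
f = -2157 (f = -(36 + 101 + 20*101) = -(36 + 101 + 2020) = -1*2157 = -2157)
D(I) = (4 + I)**2 - I
1/(f + D(h)) = 1/(-2157 + ((4 + 54)**2 - 1*54)) = 1/(-2157 + (58**2 - 54)) = 1/(-2157 + (3364 - 54)) = 1/(-2157 + 3310) = 1/1153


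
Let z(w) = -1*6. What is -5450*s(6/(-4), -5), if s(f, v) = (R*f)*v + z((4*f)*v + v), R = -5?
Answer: 237075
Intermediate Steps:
z(w) = -6
s(f, v) = -6 - 5*f*v (s(f, v) = (-5*f)*v - 6 = -5*f*v - 6 = -6 - 5*f*v)
-5450*s(6/(-4), -5) = -5450*(-6 - 5*6/(-4)*(-5)) = -5450*(-6 - 5*6*(-¼)*(-5)) = -5450*(-6 - 5*(-3/2)*(-5)) = -5450*(-6 - 75/2) = -5450*(-87/2) = 237075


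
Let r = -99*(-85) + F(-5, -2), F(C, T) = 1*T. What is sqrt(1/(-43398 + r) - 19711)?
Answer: 2*I*sqrt(6031320729990)/34985 ≈ 140.4*I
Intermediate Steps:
F(C, T) = T
r = 8413 (r = -99*(-85) - 2 = 8415 - 2 = 8413)
sqrt(1/(-43398 + r) - 19711) = sqrt(1/(-43398 + 8413) - 19711) = sqrt(1/(-34985) - 19711) = sqrt(-1/34985 - 19711) = sqrt(-689589336/34985) = 2*I*sqrt(6031320729990)/34985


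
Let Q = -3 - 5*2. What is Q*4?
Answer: -52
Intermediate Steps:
Q = -13 (Q = -3 - 10 = -13)
Q*4 = -13*4 = -52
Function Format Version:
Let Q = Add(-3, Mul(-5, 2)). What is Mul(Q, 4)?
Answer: -52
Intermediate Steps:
Q = -13 (Q = Add(-3, -10) = -13)
Mul(Q, 4) = Mul(-13, 4) = -52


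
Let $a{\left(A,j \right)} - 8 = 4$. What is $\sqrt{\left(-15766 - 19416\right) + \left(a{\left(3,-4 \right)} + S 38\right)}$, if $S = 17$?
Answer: $6 i \sqrt{959} \approx 185.81 i$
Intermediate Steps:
$a{\left(A,j \right)} = 12$ ($a{\left(A,j \right)} = 8 + 4 = 12$)
$\sqrt{\left(-15766 - 19416\right) + \left(a{\left(3,-4 \right)} + S 38\right)} = \sqrt{\left(-15766 - 19416\right) + \left(12 + 17 \cdot 38\right)} = \sqrt{\left(-15766 - 19416\right) + \left(12 + 646\right)} = \sqrt{-35182 + 658} = \sqrt{-34524} = 6 i \sqrt{959}$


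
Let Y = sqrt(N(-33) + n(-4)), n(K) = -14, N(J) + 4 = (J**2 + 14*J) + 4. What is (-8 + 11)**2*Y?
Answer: 9*sqrt(613) ≈ 222.83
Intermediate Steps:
N(J) = J**2 + 14*J (N(J) = -4 + ((J**2 + 14*J) + 4) = -4 + (4 + J**2 + 14*J) = J**2 + 14*J)
Y = sqrt(613) (Y = sqrt(-33*(14 - 33) - 14) = sqrt(-33*(-19) - 14) = sqrt(627 - 14) = sqrt(613) ≈ 24.759)
(-8 + 11)**2*Y = (-8 + 11)**2*sqrt(613) = 3**2*sqrt(613) = 9*sqrt(613)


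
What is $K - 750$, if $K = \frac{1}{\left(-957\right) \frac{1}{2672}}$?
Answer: $- \frac{720422}{957} \approx -752.79$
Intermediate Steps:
$K = - \frac{2672}{957}$ ($K = \frac{1}{\left(-957\right) \frac{1}{2672}} = \frac{1}{- \frac{957}{2672}} = - \frac{2672}{957} \approx -2.7921$)
$K - 750 = - \frac{2672}{957} - 750 = - \frac{720422}{957}$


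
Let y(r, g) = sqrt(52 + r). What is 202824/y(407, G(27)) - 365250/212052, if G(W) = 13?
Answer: -60875/35342 + 22536*sqrt(51)/17 ≈ 9465.3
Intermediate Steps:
202824/y(407, G(27)) - 365250/212052 = 202824/(sqrt(52 + 407)) - 365250/212052 = 202824/(sqrt(459)) - 365250*1/212052 = 202824/((3*sqrt(51))) - 60875/35342 = 202824*(sqrt(51)/153) - 60875/35342 = 22536*sqrt(51)/17 - 60875/35342 = -60875/35342 + 22536*sqrt(51)/17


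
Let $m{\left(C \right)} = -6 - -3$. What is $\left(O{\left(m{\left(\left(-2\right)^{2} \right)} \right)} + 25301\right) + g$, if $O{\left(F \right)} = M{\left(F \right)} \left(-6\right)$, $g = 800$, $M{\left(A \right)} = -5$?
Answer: $26131$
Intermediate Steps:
$m{\left(C \right)} = -3$ ($m{\left(C \right)} = -6 + 3 = -3$)
$O{\left(F \right)} = 30$ ($O{\left(F \right)} = \left(-5\right) \left(-6\right) = 30$)
$\left(O{\left(m{\left(\left(-2\right)^{2} \right)} \right)} + 25301\right) + g = \left(30 + 25301\right) + 800 = 25331 + 800 = 26131$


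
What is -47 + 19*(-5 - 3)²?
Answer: 1169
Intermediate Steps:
-47 + 19*(-5 - 3)² = -47 + 19*(-8)² = -47 + 19*64 = -47 + 1216 = 1169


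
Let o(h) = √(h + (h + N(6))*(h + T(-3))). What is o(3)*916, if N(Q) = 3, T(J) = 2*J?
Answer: 916*I*√15 ≈ 3547.7*I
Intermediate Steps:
o(h) = √(h + (-6 + h)*(3 + h)) (o(h) = √(h + (h + 3)*(h + 2*(-3))) = √(h + (3 + h)*(h - 6)) = √(h + (3 + h)*(-6 + h)) = √(h + (-6 + h)*(3 + h)))
o(3)*916 = √(-18 + 3² - 2*3)*916 = √(-18 + 9 - 6)*916 = √(-15)*916 = (I*√15)*916 = 916*I*√15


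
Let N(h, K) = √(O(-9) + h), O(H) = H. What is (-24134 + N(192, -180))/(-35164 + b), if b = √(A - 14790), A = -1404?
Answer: (24134 - √183)/(35164 - I*√16194) ≈ 0.68593 + 0.0024823*I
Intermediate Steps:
b = I*√16194 (b = √(-1404 - 14790) = √(-16194) = I*√16194 ≈ 127.26*I)
N(h, K) = √(-9 + h)
(-24134 + N(192, -180))/(-35164 + b) = (-24134 + √(-9 + 192))/(-35164 + I*√16194) = (-24134 + √183)/(-35164 + I*√16194)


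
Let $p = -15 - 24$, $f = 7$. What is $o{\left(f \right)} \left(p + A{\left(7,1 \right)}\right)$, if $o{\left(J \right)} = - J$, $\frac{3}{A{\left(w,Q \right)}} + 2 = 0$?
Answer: $\frac{567}{2} \approx 283.5$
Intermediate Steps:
$A{\left(w,Q \right)} = - \frac{3}{2}$ ($A{\left(w,Q \right)} = \frac{3}{-2 + 0} = \frac{3}{-2} = 3 \left(- \frac{1}{2}\right) = - \frac{3}{2}$)
$p = -39$
$o{\left(f \right)} \left(p + A{\left(7,1 \right)}\right) = \left(-1\right) 7 \left(-39 - \frac{3}{2}\right) = \left(-7\right) \left(- \frac{81}{2}\right) = \frac{567}{2}$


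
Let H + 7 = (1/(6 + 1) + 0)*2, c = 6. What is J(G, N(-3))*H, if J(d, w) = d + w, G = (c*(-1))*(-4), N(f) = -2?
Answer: -1034/7 ≈ -147.71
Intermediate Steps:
G = 24 (G = (6*(-1))*(-4) = -6*(-4) = 24)
H = -47/7 (H = -7 + (1/(6 + 1) + 0)*2 = -7 + (1/7 + 0)*2 = -7 + (⅐ + 0)*2 = -7 + (⅐)*2 = -7 + 2/7 = -47/7 ≈ -6.7143)
J(G, N(-3))*H = (24 - 2)*(-47/7) = 22*(-47/7) = -1034/7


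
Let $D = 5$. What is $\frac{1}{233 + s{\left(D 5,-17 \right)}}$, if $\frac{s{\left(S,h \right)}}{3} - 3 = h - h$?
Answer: $\frac{1}{242} \approx 0.0041322$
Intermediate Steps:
$s{\left(S,h \right)} = 9$ ($s{\left(S,h \right)} = 9 + 3 \left(h - h\right) = 9 + 3 \cdot 0 = 9 + 0 = 9$)
$\frac{1}{233 + s{\left(D 5,-17 \right)}} = \frac{1}{233 + 9} = \frac{1}{242}$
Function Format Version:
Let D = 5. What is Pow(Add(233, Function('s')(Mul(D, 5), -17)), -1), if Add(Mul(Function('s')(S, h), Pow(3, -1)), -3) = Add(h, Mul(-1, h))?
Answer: Rational(1, 242) ≈ 0.0041322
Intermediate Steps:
Function('s')(S, h) = 9 (Function('s')(S, h) = Add(9, Mul(3, Add(h, Mul(-1, h)))) = Add(9, Mul(3, 0)) = Add(9, 0) = 9)
Pow(Add(233, Function('s')(Mul(D, 5), -17)), -1) = Pow(Add(233, 9), -1) = Pow(242, -1) = Rational(1, 242)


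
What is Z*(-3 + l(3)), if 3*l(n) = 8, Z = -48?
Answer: 16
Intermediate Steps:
l(n) = 8/3 (l(n) = (⅓)*8 = 8/3)
Z*(-3 + l(3)) = -48*(-3 + 8/3) = -48*(-⅓) = 16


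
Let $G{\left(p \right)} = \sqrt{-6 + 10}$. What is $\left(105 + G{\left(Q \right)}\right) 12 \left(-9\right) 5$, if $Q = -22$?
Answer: $-57780$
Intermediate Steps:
$G{\left(p \right)} = 2$ ($G{\left(p \right)} = \sqrt{4} = 2$)
$\left(105 + G{\left(Q \right)}\right) 12 \left(-9\right) 5 = \left(105 + 2\right) 12 \left(-9\right) 5 = 107 \left(\left(-108\right) 5\right) = 107 \left(-540\right) = -57780$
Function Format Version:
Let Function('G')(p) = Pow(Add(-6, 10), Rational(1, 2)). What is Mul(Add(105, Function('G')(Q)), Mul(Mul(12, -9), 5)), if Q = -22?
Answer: -57780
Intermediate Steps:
Function('G')(p) = 2 (Function('G')(p) = Pow(4, Rational(1, 2)) = 2)
Mul(Add(105, Function('G')(Q)), Mul(Mul(12, -9), 5)) = Mul(Add(105, 2), Mul(Mul(12, -9), 5)) = Mul(107, Mul(-108, 5)) = Mul(107, -540) = -57780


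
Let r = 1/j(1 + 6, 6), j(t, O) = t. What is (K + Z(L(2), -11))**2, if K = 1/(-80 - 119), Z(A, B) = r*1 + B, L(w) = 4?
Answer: 228947161/1940449 ≈ 117.99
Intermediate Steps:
r = 1/7 (r = 1/(1 + 6) = 1/7 ≈ 0.14286)
Z(A, B) = 1/7 + B (Z(A, B) = (1/7)*1 + B = 1/7 + B)
K = -1/199 (K = 1/(-199) = -1/199 ≈ -0.0050251)
(K + Z(L(2), -11))**2 = (-1/199 + (1/7 - 11))**2 = (-1/199 - 76/7)**2 = (-15131/1393)**2 = 228947161/1940449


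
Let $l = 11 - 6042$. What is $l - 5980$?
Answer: $-12011$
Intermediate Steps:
$l = -6031$ ($l = 11 - 6042 = -6031$)
$l - 5980 = -6031 - 5980 = -12011$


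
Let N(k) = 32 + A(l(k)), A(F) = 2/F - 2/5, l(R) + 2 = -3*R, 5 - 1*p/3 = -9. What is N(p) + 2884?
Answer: 932987/320 ≈ 2915.6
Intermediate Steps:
p = 42 (p = 15 - 3*(-9) = 15 + 27 = 42)
l(R) = -2 - 3*R
A(F) = -⅖ + 2/F (A(F) = 2/F - 2*⅕ = 2/F - ⅖ = -⅖ + 2/F)
N(k) = 158/5 + 2/(-2 - 3*k) (N(k) = 32 + (-⅖ + 2/(-2 - 3*k)) = 158/5 + 2/(-2 - 3*k))
N(p) + 2884 = 6*(51 + 79*42)/(5*(2 + 3*42)) + 2884 = 6*(51 + 3318)/(5*(2 + 126)) + 2884 = (6/5)*3369/128 + 2884 = (6/5)*(1/128)*3369 + 2884 = 10107/320 + 2884 = 932987/320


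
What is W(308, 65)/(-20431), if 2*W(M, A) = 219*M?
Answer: -33726/20431 ≈ -1.6507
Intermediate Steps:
W(M, A) = 219*M/2 (W(M, A) = (219*M)/2 = 219*M/2)
W(308, 65)/(-20431) = ((219/2)*308)/(-20431) = 33726*(-1/20431) = -33726/20431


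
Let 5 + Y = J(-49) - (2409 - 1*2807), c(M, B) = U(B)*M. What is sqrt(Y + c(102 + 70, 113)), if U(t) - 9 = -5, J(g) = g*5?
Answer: 2*sqrt(209) ≈ 28.914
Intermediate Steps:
J(g) = 5*g
U(t) = 4 (U(t) = 9 - 5 = 4)
c(M, B) = 4*M
Y = 148 (Y = -5 + (5*(-49) - (2409 - 1*2807)) = -5 + (-245 - (2409 - 2807)) = -5 + (-245 - 1*(-398)) = -5 + (-245 + 398) = -5 + 153 = 148)
sqrt(Y + c(102 + 70, 113)) = sqrt(148 + 4*(102 + 70)) = sqrt(148 + 4*172) = sqrt(148 + 688) = sqrt(836) = 2*sqrt(209)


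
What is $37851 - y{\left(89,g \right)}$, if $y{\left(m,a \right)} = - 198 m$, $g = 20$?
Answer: $55473$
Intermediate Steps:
$37851 - y{\left(89,g \right)} = 37851 - \left(-198\right) 89 = 37851 - -17622 = 37851 + 17622 = 55473$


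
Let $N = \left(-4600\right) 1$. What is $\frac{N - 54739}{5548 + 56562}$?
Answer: $- \frac{59339}{62110} \approx -0.95539$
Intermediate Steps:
$N = -4600$
$\frac{N - 54739}{5548 + 56562} = \frac{-4600 - 54739}{5548 + 56562} = - \frac{59339}{62110}$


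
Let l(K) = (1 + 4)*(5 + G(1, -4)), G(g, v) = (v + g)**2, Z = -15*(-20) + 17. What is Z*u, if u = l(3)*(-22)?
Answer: -488180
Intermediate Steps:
Z = 317 (Z = 300 + 17 = 317)
G(g, v) = (g + v)**2
l(K) = 70 (l(K) = (1 + 4)*(5 + (1 - 4)**2) = 5*(5 + (-3)**2) = 5*(5 + 9) = 5*14 = 70)
u = -1540 (u = 70*(-22) = -1540)
Z*u = 317*(-1540) = -488180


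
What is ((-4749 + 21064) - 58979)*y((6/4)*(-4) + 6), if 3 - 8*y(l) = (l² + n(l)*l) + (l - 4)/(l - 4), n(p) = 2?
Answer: -10666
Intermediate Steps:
y(l) = ¼ - l/4 - l²/8 (y(l) = 3/8 - ((l² + 2*l) + (l - 4)/(l - 4))/8 = 3/8 - ((l² + 2*l) + (-4 + l)/(-4 + l))/8 = 3/8 - ((l² + 2*l) + 1)/8 = 3/8 - (1 + l² + 2*l)/8 = 3/8 + (-⅛ - l/4 - l²/8) = ¼ - l/4 - l²/8)
((-4749 + 21064) - 58979)*y((6/4)*(-4) + 6) = ((-4749 + 21064) - 58979)*(¼ - ((6/4)*(-4) + 6)/4 - ((6/4)*(-4) + 6)²/8) = (16315 - 58979)*(¼ - ((6*(¼))*(-4) + 6)/4 - ((6*(¼))*(-4) + 6)²/8) = -42664*(¼ - ((3/2)*(-4) + 6)/4 - ((3/2)*(-4) + 6)²/8) = -42664*(¼ - (-6 + 6)/4 - (-6 + 6)²/8) = -42664*(¼ - ¼*0 - ⅛*0²) = -42664*(¼ + 0 - ⅛*0) = -42664*(¼ + 0 + 0) = -42664*¼ = -10666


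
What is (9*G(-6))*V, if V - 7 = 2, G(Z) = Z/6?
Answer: -81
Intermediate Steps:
G(Z) = Z/6 (G(Z) = Z*(1/6) = Z/6)
V = 9 (V = 7 + 2 = 9)
(9*G(-6))*V = (9*((1/6)*(-6)))*9 = (9*(-1))*9 = -9*9 = -81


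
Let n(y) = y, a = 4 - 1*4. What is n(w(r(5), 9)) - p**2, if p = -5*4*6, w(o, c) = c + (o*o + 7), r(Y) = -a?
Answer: -14384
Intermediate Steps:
a = 0 (a = 4 - 4 = 0)
r(Y) = 0 (r(Y) = -1*0 = 0)
w(o, c) = 7 + c + o**2 (w(o, c) = c + (o**2 + 7) = c + (7 + o**2) = 7 + c + o**2)
p = -120 (p = -20*6 = -120)
n(w(r(5), 9)) - p**2 = (7 + 9 + 0**2) - 1*(-120)**2 = (7 + 9 + 0) - 1*14400 = 16 - 14400 = -14384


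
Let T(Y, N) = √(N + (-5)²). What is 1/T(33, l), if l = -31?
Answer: -I*√6/6 ≈ -0.40825*I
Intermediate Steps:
T(Y, N) = √(25 + N) (T(Y, N) = √(N + 25) = √(25 + N))
1/T(33, l) = 1/(√(25 - 31)) = 1/(√(-6)) = 1/(I*√6) = -I*√6/6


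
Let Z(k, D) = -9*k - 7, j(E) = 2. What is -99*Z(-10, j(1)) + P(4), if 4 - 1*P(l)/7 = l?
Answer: -8217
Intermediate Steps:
Z(k, D) = -7 - 9*k
P(l) = 28 - 7*l
-99*Z(-10, j(1)) + P(4) = -99*(-7 - 9*(-10)) + (28 - 7*4) = -99*(-7 + 90) + (28 - 28) = -99*83 + 0 = -8217 + 0 = -8217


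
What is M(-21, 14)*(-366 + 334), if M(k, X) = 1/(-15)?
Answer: 32/15 ≈ 2.1333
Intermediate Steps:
M(k, X) = -1/15
M(-21, 14)*(-366 + 334) = -(-366 + 334)/15 = -1/15*(-32) = 32/15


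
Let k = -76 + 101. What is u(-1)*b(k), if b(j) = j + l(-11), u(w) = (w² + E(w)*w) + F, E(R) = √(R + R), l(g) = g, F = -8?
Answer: -98 - 14*I*√2 ≈ -98.0 - 19.799*I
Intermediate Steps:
E(R) = √2*√R (E(R) = √(2*R) = √2*√R)
u(w) = -8 + w² + √2*w^(3/2) (u(w) = (w² + (√2*√w)*w) - 8 = (w² + √2*w^(3/2)) - 8 = -8 + w² + √2*w^(3/2))
k = 25
b(j) = -11 + j (b(j) = j - 11 = -11 + j)
u(-1)*b(k) = (-8 + (-1)² + √2*(-1)^(3/2))*(-11 + 25) = (-8 + 1 + √2*(-I))*14 = (-8 + 1 - I*√2)*14 = (-7 - I*√2)*14 = -98 - 14*I*√2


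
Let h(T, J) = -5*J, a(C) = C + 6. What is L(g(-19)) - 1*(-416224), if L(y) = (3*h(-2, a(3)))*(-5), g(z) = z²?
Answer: 416899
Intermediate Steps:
a(C) = 6 + C
L(y) = 675 (L(y) = (3*(-5*(6 + 3)))*(-5) = (3*(-5*9))*(-5) = (3*(-45))*(-5) = -135*(-5) = 675)
L(g(-19)) - 1*(-416224) = 675 - 1*(-416224) = 675 + 416224 = 416899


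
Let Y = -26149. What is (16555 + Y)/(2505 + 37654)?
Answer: -9594/40159 ≈ -0.23890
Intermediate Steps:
(16555 + Y)/(2505 + 37654) = (16555 - 26149)/(2505 + 37654) = -9594/40159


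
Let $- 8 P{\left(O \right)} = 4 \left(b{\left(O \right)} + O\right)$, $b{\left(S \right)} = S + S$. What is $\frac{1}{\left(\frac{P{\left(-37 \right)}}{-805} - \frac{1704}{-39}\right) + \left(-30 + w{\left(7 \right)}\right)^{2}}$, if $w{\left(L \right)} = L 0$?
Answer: $\frac{20930}{19750037} \approx 0.0010597$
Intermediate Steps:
$b{\left(S \right)} = 2 S$
$w{\left(L \right)} = 0$
$P{\left(O \right)} = - \frac{3 O}{2}$ ($P{\left(O \right)} = - \frac{4 \left(2 O + O\right)}{8} = - \frac{4 \cdot 3 O}{8} = - \frac{12 O}{8} = - \frac{3 O}{2}$)
$\frac{1}{\left(\frac{P{\left(-37 \right)}}{-805} - \frac{1704}{-39}\right) + \left(-30 + w{\left(7 \right)}\right)^{2}} = \frac{1}{\left(\frac{\left(- \frac{3}{2}\right) \left(-37\right)}{-805} - \frac{1704}{-39}\right) + \left(-30 + 0\right)^{2}} = \frac{1}{\left(\frac{111}{2} \left(- \frac{1}{805}\right) - - \frac{568}{13}\right) + \left(-30\right)^{2}} = \frac{1}{\left(- \frac{111}{1610} + \frac{568}{13}\right) + 900} = \frac{1}{\frac{913037}{20930} + 900} = \frac{1}{\frac{19750037}{20930}} = \frac{20930}{19750037}$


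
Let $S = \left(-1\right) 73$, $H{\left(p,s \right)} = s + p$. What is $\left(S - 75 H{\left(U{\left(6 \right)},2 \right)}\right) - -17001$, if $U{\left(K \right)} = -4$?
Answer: $17078$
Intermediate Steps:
$H{\left(p,s \right)} = p + s$
$S = -73$
$\left(S - 75 H{\left(U{\left(6 \right)},2 \right)}\right) - -17001 = \left(-73 - 75 \left(-4 + 2\right)\right) - -17001 = \left(-73 - -150\right) + 17001 = \left(-73 + 150\right) + 17001 = 77 + 17001 = 17078$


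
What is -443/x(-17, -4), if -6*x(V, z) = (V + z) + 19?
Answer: -1329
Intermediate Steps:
x(V, z) = -19/6 - V/6 - z/6 (x(V, z) = -((V + z) + 19)/6 = -(19 + V + z)/6 = -19/6 - V/6 - z/6)
-443/x(-17, -4) = -443/(-19/6 - 1/6*(-17) - 1/6*(-4)) = -443/(-19/6 + 17/6 + 2/3) = -443/1/3 = -443*3 = -1329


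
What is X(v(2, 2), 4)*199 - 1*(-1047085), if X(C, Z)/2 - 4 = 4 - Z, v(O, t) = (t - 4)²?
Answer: 1048677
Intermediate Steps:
v(O, t) = (-4 + t)²
X(C, Z) = 16 - 2*Z (X(C, Z) = 8 + 2*(4 - Z) = 8 + (8 - 2*Z) = 16 - 2*Z)
X(v(2, 2), 4)*199 - 1*(-1047085) = (16 - 2*4)*199 - 1*(-1047085) = (16 - 8)*199 + 1047085 = 8*199 + 1047085 = 1592 + 1047085 = 1048677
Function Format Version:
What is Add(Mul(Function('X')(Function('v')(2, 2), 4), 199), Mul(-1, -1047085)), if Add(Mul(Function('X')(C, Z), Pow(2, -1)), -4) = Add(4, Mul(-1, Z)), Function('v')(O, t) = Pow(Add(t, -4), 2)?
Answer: 1048677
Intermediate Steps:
Function('v')(O, t) = Pow(Add(-4, t), 2)
Function('X')(C, Z) = Add(16, Mul(-2, Z)) (Function('X')(C, Z) = Add(8, Mul(2, Add(4, Mul(-1, Z)))) = Add(8, Add(8, Mul(-2, Z))) = Add(16, Mul(-2, Z)))
Add(Mul(Function('X')(Function('v')(2, 2), 4), 199), Mul(-1, -1047085)) = Add(Mul(Add(16, Mul(-2, 4)), 199), Mul(-1, -1047085)) = Add(Mul(Add(16, -8), 199), 1047085) = Add(Mul(8, 199), 1047085) = Add(1592, 1047085) = 1048677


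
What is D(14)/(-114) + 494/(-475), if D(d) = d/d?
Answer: -2989/2850 ≈ -1.0488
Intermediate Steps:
D(d) = 1
D(14)/(-114) + 494/(-475) = 1/(-114) + 494/(-475) = 1*(-1/114) + 494*(-1/475) = -1/114 - 26/25 = -2989/2850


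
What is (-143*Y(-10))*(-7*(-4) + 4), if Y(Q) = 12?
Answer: -54912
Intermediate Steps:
(-143*Y(-10))*(-7*(-4) + 4) = (-143*12)*(-7*(-4) + 4) = -1716*(28 + 4) = -1716*32 = -54912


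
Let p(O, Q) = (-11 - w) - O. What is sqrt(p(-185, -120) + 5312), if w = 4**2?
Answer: sqrt(5470) ≈ 73.959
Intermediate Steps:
w = 16
p(O, Q) = -27 - O (p(O, Q) = (-11 - 1*16) - O = (-11 - 16) - O = -27 - O)
sqrt(p(-185, -120) + 5312) = sqrt((-27 - 1*(-185)) + 5312) = sqrt((-27 + 185) + 5312) = sqrt(158 + 5312) = sqrt(5470)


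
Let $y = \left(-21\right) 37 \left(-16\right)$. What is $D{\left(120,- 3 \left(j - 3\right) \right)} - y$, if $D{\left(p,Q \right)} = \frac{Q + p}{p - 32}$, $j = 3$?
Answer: $- \frac{136737}{11} \approx -12431.0$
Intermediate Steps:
$y = 12432$ ($y = \left(-777\right) \left(-16\right) = 12432$)
$D{\left(p,Q \right)} = \frac{Q + p}{-32 + p}$
$D{\left(120,- 3 \left(j - 3\right) \right)} - y = \frac{- 3 \left(3 - 3\right) + 120}{-32 + 120} - 12432 = \frac{\left(-3\right) 0 + 120}{88} - 12432 = \frac{0 + 120}{88} - 12432 = \frac{1}{88} \cdot 120 - 12432 = \frac{15}{11} - 12432 = - \frac{136737}{11}$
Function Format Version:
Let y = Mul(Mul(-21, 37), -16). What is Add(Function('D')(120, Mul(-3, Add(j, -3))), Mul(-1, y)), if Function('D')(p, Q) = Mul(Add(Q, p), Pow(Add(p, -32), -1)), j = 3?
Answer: Rational(-136737, 11) ≈ -12431.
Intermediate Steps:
y = 12432 (y = Mul(-777, -16) = 12432)
Function('D')(p, Q) = Mul(Pow(Add(-32, p), -1), Add(Q, p)) (Function('D')(p, Q) = Mul(Add(Q, p), Pow(Add(-32, p), -1)) = Mul(Pow(Add(-32, p), -1), Add(Q, p)))
Add(Function('D')(120, Mul(-3, Add(j, -3))), Mul(-1, y)) = Add(Mul(Pow(Add(-32, 120), -1), Add(Mul(-3, Add(3, -3)), 120)), Mul(-1, 12432)) = Add(Mul(Pow(88, -1), Add(Mul(-3, 0), 120)), -12432) = Add(Mul(Rational(1, 88), Add(0, 120)), -12432) = Add(Mul(Rational(1, 88), 120), -12432) = Add(Rational(15, 11), -12432) = Rational(-136737, 11)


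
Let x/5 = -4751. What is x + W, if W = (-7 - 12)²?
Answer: -23394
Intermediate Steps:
x = -23755 (x = 5*(-4751) = -23755)
W = 361 (W = (-19)² = 361)
x + W = -23755 + 361 = -23394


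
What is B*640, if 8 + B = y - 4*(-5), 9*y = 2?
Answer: 70400/9 ≈ 7822.2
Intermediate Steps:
y = 2/9 (y = (1/9)*2 = 2/9 ≈ 0.22222)
B = 110/9 (B = -8 + (2/9 - 4*(-5)) = -8 + (2/9 + 20) = -8 + 182/9 = 110/9 ≈ 12.222)
B*640 = (110/9)*640 = 70400/9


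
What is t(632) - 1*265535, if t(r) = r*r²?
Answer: 252170433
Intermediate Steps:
t(r) = r³
t(632) - 1*265535 = 632³ - 1*265535 = 252435968 - 265535 = 252170433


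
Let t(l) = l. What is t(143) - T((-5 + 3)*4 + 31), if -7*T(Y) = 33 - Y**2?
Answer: 505/7 ≈ 72.143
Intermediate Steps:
T(Y) = -33/7 + Y**2/7 (T(Y) = -(33 - Y**2)/7 = -33/7 + Y**2/7)
t(143) - T((-5 + 3)*4 + 31) = 143 - (-33/7 + ((-5 + 3)*4 + 31)**2/7) = 143 - (-33/7 + (-2*4 + 31)**2/7) = 143 - (-33/7 + (-8 + 31)**2/7) = 143 - (-33/7 + (1/7)*23**2) = 143 - (-33/7 + (1/7)*529) = 143 - (-33/7 + 529/7) = 143 - 1*496/7 = 143 - 496/7 = 505/7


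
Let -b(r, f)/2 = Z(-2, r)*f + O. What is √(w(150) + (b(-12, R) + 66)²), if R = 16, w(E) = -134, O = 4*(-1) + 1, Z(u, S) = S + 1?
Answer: √179642 ≈ 423.84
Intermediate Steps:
Z(u, S) = 1 + S
O = -3 (O = -4 + 1 = -3)
b(r, f) = 6 - 2*f*(1 + r) (b(r, f) = -2*((1 + r)*f - 3) = -2*(f*(1 + r) - 3) = -2*(-3 + f*(1 + r)) = 6 - 2*f*(1 + r))
√(w(150) + (b(-12, R) + 66)²) = √(-134 + ((6 - 2*16*(1 - 12)) + 66)²) = √(-134 + ((6 - 2*16*(-11)) + 66)²) = √(-134 + ((6 + 352) + 66)²) = √(-134 + (358 + 66)²) = √(-134 + 424²) = √(-134 + 179776) = √179642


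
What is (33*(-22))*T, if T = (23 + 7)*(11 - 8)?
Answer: -65340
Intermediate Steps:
T = 90 (T = 30*3 = 90)
(33*(-22))*T = (33*(-22))*90 = -726*90 = -65340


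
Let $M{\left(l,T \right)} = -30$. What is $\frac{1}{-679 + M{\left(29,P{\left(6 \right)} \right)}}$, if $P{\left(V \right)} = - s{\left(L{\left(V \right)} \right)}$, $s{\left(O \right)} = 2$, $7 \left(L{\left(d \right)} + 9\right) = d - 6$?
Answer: $- \frac{1}{709} \approx -0.0014104$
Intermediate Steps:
$L{\left(d \right)} = - \frac{69}{7} + \frac{d}{7}$ ($L{\left(d \right)} = -9 + \frac{d - 6}{7} = -9 + \frac{-6 + d}{7} = -9 + \left(- \frac{6}{7} + \frac{d}{7}\right) = - \frac{69}{7} + \frac{d}{7}$)
$P{\left(V \right)} = -2$ ($P{\left(V \right)} = \left(-1\right) 2 = -2$)
$\frac{1}{-679 + M{\left(29,P{\left(6 \right)} \right)}} = \frac{1}{-679 - 30} = \frac{1}{-709} = - \frac{1}{709}$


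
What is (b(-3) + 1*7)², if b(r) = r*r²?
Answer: 400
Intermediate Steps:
b(r) = r³
(b(-3) + 1*7)² = ((-3)³ + 1*7)² = (-27 + 7)² = (-20)² = 400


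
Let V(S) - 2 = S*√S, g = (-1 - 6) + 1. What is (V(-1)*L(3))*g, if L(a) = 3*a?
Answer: -108 + 54*I ≈ -108.0 + 54.0*I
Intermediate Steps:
g = -6 (g = -7 + 1 = -6)
V(S) = 2 + S^(3/2) (V(S) = 2 + S*√S = 2 + S^(3/2))
(V(-1)*L(3))*g = ((2 + (-1)^(3/2))*(3*3))*(-6) = ((2 - I)*9)*(-6) = (18 - 9*I)*(-6) = -108 + 54*I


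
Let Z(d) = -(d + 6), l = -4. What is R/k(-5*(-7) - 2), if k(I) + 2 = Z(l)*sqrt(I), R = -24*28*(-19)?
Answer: 399/2 - 399*sqrt(33)/2 ≈ -946.54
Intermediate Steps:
R = 12768 (R = -672*(-19) = 12768)
Z(d) = -6 - d (Z(d) = -(6 + d) = -6 - d)
k(I) = -2 - 2*sqrt(I) (k(I) = -2 + (-6 - 1*(-4))*sqrt(I) = -2 + (-6 + 4)*sqrt(I) = -2 - 2*sqrt(I))
R/k(-5*(-7) - 2) = 12768/(-2 - 2*sqrt(-5*(-7) - 2)) = 12768/(-2 - 2*sqrt(35 - 2)) = 12768/(-2 - 2*sqrt(33))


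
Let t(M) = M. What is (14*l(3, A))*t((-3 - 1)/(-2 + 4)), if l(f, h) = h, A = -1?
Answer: 28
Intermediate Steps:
(14*l(3, A))*t((-3 - 1)/(-2 + 4)) = (14*(-1))*((-3 - 1)/(-2 + 4)) = -(-56)/2 = -14*(-2) = 28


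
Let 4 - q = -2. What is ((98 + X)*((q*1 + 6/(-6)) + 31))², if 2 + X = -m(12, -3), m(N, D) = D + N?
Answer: 9809424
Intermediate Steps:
q = 6 (q = 4 - 1*(-2) = 4 + 2 = 6)
X = -11 (X = -2 - (-3 + 12) = -2 - 1*9 = -2 - 9 = -11)
((98 + X)*((q*1 + 6/(-6)) + 31))² = ((98 - 11)*((6*1 + 6/(-6)) + 31))² = (87*((6 + 6*(-⅙)) + 31))² = (87*((6 - 1) + 31))² = (87*(5 + 31))² = (87*36)² = 3132² = 9809424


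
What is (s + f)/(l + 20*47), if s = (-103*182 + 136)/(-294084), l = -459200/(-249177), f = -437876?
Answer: -5347849522476733/11502879018120 ≈ -464.91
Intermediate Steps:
l = 459200/249177 (l = -459200*(-1/249177) = 459200/249177 ≈ 1.8429)
s = 9305/147042 (s = (-18746 + 136)*(-1/294084) = -18610*(-1/294084) = 9305/147042 ≈ 0.063281)
(s + f)/(l + 20*47) = (9305/147042 - 437876)/(459200/249177 + 20*47) = -64386153487/(147042*(459200/249177 + 940)) = -64386153487/(147042*234685580/249177) = -64386153487/147042*249177/234685580 = -5347849522476733/11502879018120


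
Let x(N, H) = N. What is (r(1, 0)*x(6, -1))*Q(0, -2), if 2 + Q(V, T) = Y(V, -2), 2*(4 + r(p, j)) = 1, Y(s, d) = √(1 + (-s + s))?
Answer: 21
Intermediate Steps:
Y(s, d) = 1 (Y(s, d) = √(1 + 0) = √1 = 1)
r(p, j) = -7/2 (r(p, j) = -4 + (½)*1 = -4 + ½ = -7/2)
Q(V, T) = -1 (Q(V, T) = -2 + 1 = -1)
(r(1, 0)*x(6, -1))*Q(0, -2) = -7/2*6*(-1) = -21*(-1) = 21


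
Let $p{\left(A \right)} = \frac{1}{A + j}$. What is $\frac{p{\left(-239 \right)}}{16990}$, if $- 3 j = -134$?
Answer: $- \frac{3}{9905170} \approx -3.0287 \cdot 10^{-7}$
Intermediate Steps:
$j = \frac{134}{3}$ ($j = \left(- \frac{1}{3}\right) \left(-134\right) = \frac{134}{3} \approx 44.667$)
$p{\left(A \right)} = \frac{1}{\frac{134}{3} + A}$ ($p{\left(A \right)} = \frac{1}{A + \frac{134}{3}} = \frac{1}{\frac{134}{3} + A}$)
$\frac{p{\left(-239 \right)}}{16990} = \frac{3 \frac{1}{134 + 3 \left(-239\right)}}{16990} = \frac{3}{134 - 717} \cdot \frac{1}{16990} = \frac{3}{-583} \cdot \frac{1}{16990} = 3 \left(- \frac{1}{583}\right) \frac{1}{16990} = \left(- \frac{3}{583}\right) \frac{1}{16990} = - \frac{3}{9905170}$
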